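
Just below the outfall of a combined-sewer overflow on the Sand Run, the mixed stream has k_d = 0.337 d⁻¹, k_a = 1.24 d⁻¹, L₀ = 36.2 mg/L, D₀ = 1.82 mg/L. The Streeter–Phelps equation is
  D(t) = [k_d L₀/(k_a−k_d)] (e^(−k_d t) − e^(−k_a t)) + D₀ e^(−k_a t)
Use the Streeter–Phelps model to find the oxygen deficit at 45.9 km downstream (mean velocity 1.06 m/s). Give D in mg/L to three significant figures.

D ≈ 5.13 mg/L

Travel time t = x/v = 45.9 km / (1.06 m/s) = 45900 m / 1.06 m/s = 43300 s = 0.5012 d.
k_d L₀/(k_a−k_d) = 0.337×36.2/(1.24−0.337) = 12.20/0.9030 = 13.51 mg/L.
e^(−k_d t) = e^(−0.337×0.5012) = 0.8446; e^(−k_a t) = e^(−1.24×0.5012) = 0.5372.
D = 13.51 × (0.8446 − 0.5372) + 1.82 × 0.5372 = 4.153 + 0.9776 = 5.131 mg/L.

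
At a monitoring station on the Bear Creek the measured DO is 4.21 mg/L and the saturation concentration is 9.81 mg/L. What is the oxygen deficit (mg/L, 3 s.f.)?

D = C_s − C = 9.81 − 4.21 = 5.60 mg/L.

D ≈ 5.60 mg/L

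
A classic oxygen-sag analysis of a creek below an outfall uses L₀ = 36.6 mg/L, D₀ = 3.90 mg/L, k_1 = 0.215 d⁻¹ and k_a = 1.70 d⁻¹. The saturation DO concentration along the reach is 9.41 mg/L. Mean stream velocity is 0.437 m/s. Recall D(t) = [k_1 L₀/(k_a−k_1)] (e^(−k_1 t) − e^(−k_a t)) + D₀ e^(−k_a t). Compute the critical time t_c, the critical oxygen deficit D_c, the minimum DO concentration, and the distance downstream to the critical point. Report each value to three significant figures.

t_c ≈ 0.496 d; D_c ≈ 4.16 mg/L; min DO ≈ 5.25 mg/L; x_c ≈ 18.7 km

t_c = [1/(k_a−k_1)] ln[(k_a/k_1)(1 − D₀(k_a−k_1)/(k_1 L₀))]
= [1/(1.70−0.215)] ln[(1.70/0.215)(1 − 3.90×1.485/(0.215×36.6))]
= (1/1.485) ln[7.907 × 0.2640] = 0.6734 × ln(2.088) = 0.6734 × 0.7360 = 0.4956 d.
L(t_c) = L₀ e^(−k_1 t_c) = 36.6 × 0.8989 = 32.90 mg/L, and at the critical point k_a D_c = k_1 L, so D_c = (0.215/1.70) × 32.90 = 4.161 mg/L.
Minimum DO = C_s − D_c = 9.41 − 4.161 = 5.249 mg/L.
x_c = v t_c = 0.437 m/s × 0.4956 d × 86400 s/d = 18710 m ≈ 18.7 km.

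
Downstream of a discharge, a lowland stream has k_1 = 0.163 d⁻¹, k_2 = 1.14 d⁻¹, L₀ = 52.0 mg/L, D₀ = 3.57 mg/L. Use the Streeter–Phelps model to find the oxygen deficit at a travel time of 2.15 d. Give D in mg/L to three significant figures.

D ≈ 5.67 mg/L

k_1 L₀/(k_2−k_1) = 0.163×52.0/(1.14−0.163) = 8.476/0.9770 = 8.676 mg/L.
e^(−k_1 t) = e^(−0.163×2.150) = 0.7044; e^(−k_2 t) = e^(−1.14×2.150) = 0.08621.
D = 8.676 × (0.7044 − 0.08621) + 3.57 × 0.08621 = 5.363 + 0.3078 = 5.671 mg/L.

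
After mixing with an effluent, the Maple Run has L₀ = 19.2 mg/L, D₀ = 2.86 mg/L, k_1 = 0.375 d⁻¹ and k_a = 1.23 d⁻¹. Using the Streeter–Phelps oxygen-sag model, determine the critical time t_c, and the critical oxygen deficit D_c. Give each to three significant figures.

t_c ≈ 0.904 d; D_c ≈ 4.17 mg/L

At the critical point dD/dt = 0, so k_1 L₀ e^(−k_1 t) = k_a D. Substituting D(t) from the Streeter–Phelps equation and solving for t gives
t_c = ln[(k_a/k_1)(1 − D₀(k_a−k_1)/(k_1 L₀))] / (k_a−k_1).
Here k_a−k_1 = 0.8550 d⁻¹ and 1 − D₀(k_a−k_1)/(k_1 L₀) = 1 − 2.86×0.8550/(0.375×19.2) = 0.6604, so
t_c = ln(3.280 × 0.6604) / 0.8550 = 0.7729 / 0.8550 = 0.9040 d.
L(t_c) = L₀ e^(−k_1 t_c) = 19.2 × 0.7125 = 13.68 mg/L, and at the critical point k_a D_c = k_1 L, so D_c = (0.375/1.23) × 13.68 = 4.171 mg/L.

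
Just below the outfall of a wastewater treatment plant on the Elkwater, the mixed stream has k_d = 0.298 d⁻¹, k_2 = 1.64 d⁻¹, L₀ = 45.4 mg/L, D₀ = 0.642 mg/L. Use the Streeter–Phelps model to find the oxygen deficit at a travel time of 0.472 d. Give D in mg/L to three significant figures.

D ≈ 4.41 mg/L

k_d L₀/(k_2−k_d) = 0.298×45.4/(1.64−0.298) = 13.53/1.342 = 10.08 mg/L.
e^(−k_d t) = e^(−0.298×0.4720) = 0.8688; e^(−k_2 t) = e^(−1.64×0.4720) = 0.4611.
D = 10.08 × (0.8688 − 0.4611) + 0.642 × 0.4611 = 4.110 + 0.2960 = 4.406 mg/L.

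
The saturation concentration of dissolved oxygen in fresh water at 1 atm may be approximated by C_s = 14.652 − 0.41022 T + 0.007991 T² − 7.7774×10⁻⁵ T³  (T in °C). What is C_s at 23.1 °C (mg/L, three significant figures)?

C_s = 14.652 − 0.41022×23.1 + 0.007991×23.1² − 7.7774×10⁻⁵×23.1³ = 8.481 mg/L.

C_s ≈ 8.48 mg/L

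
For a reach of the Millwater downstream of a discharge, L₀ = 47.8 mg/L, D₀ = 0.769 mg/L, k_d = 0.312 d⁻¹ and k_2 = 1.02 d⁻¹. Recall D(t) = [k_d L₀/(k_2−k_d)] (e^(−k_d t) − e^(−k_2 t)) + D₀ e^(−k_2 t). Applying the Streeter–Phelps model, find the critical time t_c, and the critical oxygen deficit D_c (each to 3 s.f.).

t_c ≈ 1.62 d; D_c ≈ 8.82 mg/L

t_c = [1/(k_2−k_d)] ln[(k_2/k_d)(1 − D₀(k_2−k_d)/(k_d L₀))]
= [1/(1.02−0.312)] ln[(1.02/0.312)(1 − 0.769×0.7080/(0.312×47.8))]
= (1/0.7080) ln[3.269 × 0.9635] = 1.412 × ln(3.150) = 1.412 × 1.147 = 1.621 d.
L(t_c) = L₀ e^(−k_d t_c) = 47.8 × 0.6031 = 28.83 mg/L, and at the critical point k_2 D_c = k_d L, so D_c = (0.312/1.02) × 28.83 = 8.819 mg/L.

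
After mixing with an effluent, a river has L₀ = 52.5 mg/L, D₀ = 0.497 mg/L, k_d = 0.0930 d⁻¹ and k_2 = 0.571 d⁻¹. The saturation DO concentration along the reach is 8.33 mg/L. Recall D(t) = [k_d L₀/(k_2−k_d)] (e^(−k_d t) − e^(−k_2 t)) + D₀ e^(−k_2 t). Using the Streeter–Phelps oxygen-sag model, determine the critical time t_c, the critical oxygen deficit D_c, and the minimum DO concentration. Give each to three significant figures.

t_c ≈ 3.69 d; D_c ≈ 6.07 mg/L; min DO ≈ 2.26 mg/L

With k_2/k_d = 6.140 and 1 − D₀(k_2−k_d)/(k_d L₀) = 0.9513,
t_c = ln(6.140 × 0.9513) / (0.571 − 0.0930) = ln(5.841) / 0.4780 = 1.765/0.4780 = 3.692 d.
L(t_c) = L₀ e^(−k_d t_c) = 52.5 × 0.7094 = 37.24 mg/L, and at the critical point k_2 D_c = k_d L, so D_c = (0.0930/0.571) × 37.24 = 6.066 mg/L.
Minimum DO = C_s − D_c = 8.33 − 6.066 = 2.264 mg/L.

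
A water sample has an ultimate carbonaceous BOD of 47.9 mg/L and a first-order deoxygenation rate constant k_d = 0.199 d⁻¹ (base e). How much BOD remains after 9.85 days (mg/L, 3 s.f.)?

L_t = L₀ e^(−k_d t) = 47.9 × e^(−0.199×9.85) = 47.9 × 0.1408 = 6.746 mg/L.

L ≈ 6.75 mg/L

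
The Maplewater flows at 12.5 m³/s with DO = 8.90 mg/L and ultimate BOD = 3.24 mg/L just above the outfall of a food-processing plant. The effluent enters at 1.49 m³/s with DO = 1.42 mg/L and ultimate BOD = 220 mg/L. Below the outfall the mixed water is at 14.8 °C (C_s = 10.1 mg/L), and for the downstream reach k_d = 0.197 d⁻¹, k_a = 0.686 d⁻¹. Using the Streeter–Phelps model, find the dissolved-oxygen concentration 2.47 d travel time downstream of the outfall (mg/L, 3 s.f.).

DO ≈ 5.16 mg/L

Mixed DO = (12.5×8.90 + 1.49×1.42)/(12.5+1.49) = 113.4/13.99 = 8.103 mg/L.
Mixed L₀ = (12.5×3.24 + 1.49×220)/(13.99) = 368.3/13.99 = 26.33 mg/L.
Initial deficit D₀ = C_s − DO₀ = 10.1 − 8.103 = 1.997 mg/L.
D(2.47) = [0.197×26.33/(0.686−0.197)](e^(−0.197×2.47) − e^(−0.686×2.47)) + 1.997 e^(−0.686×2.47)
= 10.61 × (0.6147 − 0.1837) + 1.997 × 0.1837 = 4.938 mg/L.
DO = 10.1 − 4.938 = 5.162 mg/L.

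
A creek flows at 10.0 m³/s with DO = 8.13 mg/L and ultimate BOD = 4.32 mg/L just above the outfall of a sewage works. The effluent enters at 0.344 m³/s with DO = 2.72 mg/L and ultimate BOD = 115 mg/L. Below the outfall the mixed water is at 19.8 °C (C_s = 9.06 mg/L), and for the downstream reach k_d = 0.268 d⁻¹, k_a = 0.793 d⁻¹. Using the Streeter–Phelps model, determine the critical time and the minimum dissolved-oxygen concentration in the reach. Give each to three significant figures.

Mixed DO = (10.0×8.13 + 0.344×2.72)/(10.0+0.344) = 82.24/10.34 = 7.950 mg/L.
Mixed L₀ = (10.0×4.32 + 0.344×115)/(10.34) = 82.76/10.34 = 8.001 mg/L.
Initial deficit D₀ = C_s − DO₀ = 9.06 − 7.950 = 1.110 mg/L.
t_c = (1/0.5250) ln[(0.793/0.268)(1 − 1.110×0.5250/(0.268×8.001))] = 1.905 × ln(2.155) = 1.462 d.
D_c = (0.268/0.793) × 8.001 × e^(−0.268×1.462) = 0.3380 × 8.001 × 0.6758 = 1.827 mg/L.
Minimum DO = 9.06 − 1.827 = 7.233 mg/L.

t_c ≈ 1.46 d; minimum DO ≈ 7.23 mg/L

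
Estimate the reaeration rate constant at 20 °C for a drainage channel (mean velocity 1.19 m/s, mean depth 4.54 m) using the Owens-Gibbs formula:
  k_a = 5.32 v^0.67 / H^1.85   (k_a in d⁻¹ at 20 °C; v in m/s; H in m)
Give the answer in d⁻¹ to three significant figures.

k_a = 5.32 × 1.19^0.67 / 4.54^1.85 = 5.32 × 1.124 / 16.43 = 0.3639 d⁻¹.

k_a ≈ 0.364 d⁻¹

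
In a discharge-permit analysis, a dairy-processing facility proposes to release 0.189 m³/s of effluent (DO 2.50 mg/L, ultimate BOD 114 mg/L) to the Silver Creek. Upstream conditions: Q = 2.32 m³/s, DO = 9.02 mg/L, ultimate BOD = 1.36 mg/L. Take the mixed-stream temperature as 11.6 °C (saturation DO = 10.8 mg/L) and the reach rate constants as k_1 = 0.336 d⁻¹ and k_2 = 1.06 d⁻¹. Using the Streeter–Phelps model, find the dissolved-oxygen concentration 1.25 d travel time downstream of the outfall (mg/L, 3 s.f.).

DO ≈ 8.41 mg/L

Mixed DO = (2.32×9.02 + 0.189×2.50)/(2.32+0.189) = 21.40/2.509 = 8.529 mg/L.
Mixed L₀ = (2.32×1.36 + 0.189×114)/(2.509) = 24.70/2.509 = 9.845 mg/L.
Initial deficit D₀ = C_s − DO₀ = 10.8 − 8.529 = 2.271 mg/L.
D(1.25) = [0.336×9.845/(1.06−0.336)](e^(−0.336×1.25) − e^(−1.06×1.25)) + 2.271 e^(−1.06×1.25)
= 4.569 × (0.6570 − 0.2658) + 2.271 × 0.2658 = 2.391 mg/L.
DO = 10.8 − 2.391 = 8.409 mg/L.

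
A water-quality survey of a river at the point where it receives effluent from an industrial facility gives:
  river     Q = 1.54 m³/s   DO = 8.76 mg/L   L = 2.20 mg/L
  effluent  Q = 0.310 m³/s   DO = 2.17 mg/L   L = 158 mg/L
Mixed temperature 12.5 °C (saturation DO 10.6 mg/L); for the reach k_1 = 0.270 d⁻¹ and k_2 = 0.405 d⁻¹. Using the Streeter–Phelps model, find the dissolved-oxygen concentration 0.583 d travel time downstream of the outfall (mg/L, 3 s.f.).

DO ≈ 4.61 mg/L

Mixed DO = (1.54×8.76 + 0.310×2.17)/(1.54+0.310) = 14.16/1.850 = 7.656 mg/L.
Mixed L₀ = (1.54×2.20 + 0.310×158)/(1.850) = 52.37/1.850 = 28.31 mg/L.
Initial deficit D₀ = C_s − DO₀ = 10.6 − 7.656 = 2.944 mg/L.
D(0.583) = [0.270×28.31/(0.405−0.270)](e^(−0.270×0.583) − e^(−0.405×0.583)) + 2.944 e^(−0.405×0.583)
= 56.61 × (0.8544 − 0.7897) + 2.944 × 0.7897 = 5.986 mg/L.
DO = 10.6 − 5.986 = 4.614 mg/L.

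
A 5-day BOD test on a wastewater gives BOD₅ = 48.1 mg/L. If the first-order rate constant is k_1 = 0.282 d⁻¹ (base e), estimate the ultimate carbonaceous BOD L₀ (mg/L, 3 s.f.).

BOD₅ = L₀(1 − e^(−5k_1)) ⇒ L₀ = BOD₅ / (1 − e^(−5×0.282))
= 48.1 / (1 − 0.2441) = 48.1 / 0.7559 = 63.64 mg/L.

L₀ ≈ 63.6 mg/L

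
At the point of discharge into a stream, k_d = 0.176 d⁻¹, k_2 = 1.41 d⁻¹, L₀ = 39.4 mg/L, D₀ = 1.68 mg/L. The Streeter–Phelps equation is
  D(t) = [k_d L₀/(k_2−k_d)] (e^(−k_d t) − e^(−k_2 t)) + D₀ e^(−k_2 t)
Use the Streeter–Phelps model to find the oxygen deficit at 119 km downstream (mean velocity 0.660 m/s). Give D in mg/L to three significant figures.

D ≈ 3.68 mg/L

Travel time t = x/v = 119 km / (0.660 m/s) = 119000 m / 0.660 m/s = 180300 s = 2.087 d.
k_d L₀/(k_2−k_d) = 0.176×39.4/(1.41−0.176) = 6.934/1.234 = 5.619 mg/L.
e^(−k_d t) = e^(−0.176×2.087) = 0.6926; e^(−k_2 t) = e^(−1.41×2.087) = 0.05274.
D = 5.619 × (0.6926 − 0.05274) + 1.68 × 0.05274 = 3.596 + 0.08860 = 3.684 mg/L.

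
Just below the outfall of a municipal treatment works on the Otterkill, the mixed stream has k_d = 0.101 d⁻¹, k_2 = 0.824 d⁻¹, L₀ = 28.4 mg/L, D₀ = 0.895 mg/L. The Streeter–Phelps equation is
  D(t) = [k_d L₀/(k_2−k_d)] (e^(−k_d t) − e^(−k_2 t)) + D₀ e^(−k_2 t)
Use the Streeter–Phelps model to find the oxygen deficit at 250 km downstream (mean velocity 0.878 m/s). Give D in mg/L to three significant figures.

Travel time t = x/v = 250 km / (0.878 m/s) = 250000 m / 0.878 m/s = 284700 s = 3.296 d.
k_d L₀/(k_2−k_d) = 0.101×28.4/(0.824−0.101) = 2.868/0.7230 = 3.967 mg/L.
e^(−k_d t) = e^(−0.101×3.296) = 0.7169; e^(−k_2 t) = e^(−0.824×3.296) = 0.06617.
D = 3.967 × (0.7169 − 0.06617) + 0.895 × 0.06617 = 2.582 + 0.05922 = 2.641 mg/L.

D ≈ 2.64 mg/L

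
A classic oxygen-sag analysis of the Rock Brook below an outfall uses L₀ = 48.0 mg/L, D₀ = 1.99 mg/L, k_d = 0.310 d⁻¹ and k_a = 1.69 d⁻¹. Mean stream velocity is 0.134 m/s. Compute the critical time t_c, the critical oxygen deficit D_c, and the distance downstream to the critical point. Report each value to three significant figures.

At the critical point dD/dt = 0, so k_d L₀ e^(−k_d t) = k_a D. Substituting D(t) from the Streeter–Phelps equation and solving for t gives
t_c = ln[(k_a/k_d)(1 − D₀(k_a−k_d)/(k_d L₀))] / (k_a−k_d).
Here k_a−k_d = 1.380 d⁻¹ and 1 − D₀(k_a−k_d)/(k_d L₀) = 1 − 1.99×1.380/(0.310×48.0) = 0.8154, so
t_c = ln(5.452 × 0.8154) / 1.380 = 1.492 / 1.380 = 1.081 d.
L(t_c) = L₀ e^(−k_d t_c) = 48.0 × 0.7152 = 34.33 mg/L, and at the critical point k_a D_c = k_d L, so D_c = (0.310/1.69) × 34.33 = 6.298 mg/L.
x_c = v t_c = 0.134 m/s × 1.081 d × 86400 s/d = 12520 m ≈ 12.5 km.

t_c ≈ 1.08 d; D_c ≈ 6.30 mg/L; x_c ≈ 12.5 km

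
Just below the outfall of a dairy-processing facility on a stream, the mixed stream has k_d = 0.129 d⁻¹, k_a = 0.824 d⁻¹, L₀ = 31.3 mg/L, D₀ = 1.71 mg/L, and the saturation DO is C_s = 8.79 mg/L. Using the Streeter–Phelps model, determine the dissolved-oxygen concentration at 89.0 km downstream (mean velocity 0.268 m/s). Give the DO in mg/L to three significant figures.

DO ≈ 5.42 mg/L

Travel time t = x/v = 89.0 km / (0.268 m/s) = 89000 m / 0.268 m/s = 332100 s = 3.844 d.
k_d L₀/(k_a−k_d) = 0.129×31.3/(0.824−0.129) = 4.038/0.6950 = 5.810 mg/L.
e^(−k_d t) = e^(−0.129×3.844) = 0.6091; e^(−k_a t) = e^(−0.824×3.844) = 0.04212.
D = 5.810 × (0.6091 − 0.04212) + 1.71 × 0.04212 = 3.294 + 0.07203 = 3.366 mg/L.
DO = C_s − D = 8.79 − 3.366 = 5.424 mg/L.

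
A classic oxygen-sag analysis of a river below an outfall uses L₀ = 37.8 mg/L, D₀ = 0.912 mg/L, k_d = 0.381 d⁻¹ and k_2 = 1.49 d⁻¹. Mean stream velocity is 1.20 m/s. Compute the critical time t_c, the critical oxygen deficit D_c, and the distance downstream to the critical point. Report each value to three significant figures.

t_c ≈ 1.16 d; D_c ≈ 6.20 mg/L; x_c ≈ 121 km

At the critical point dD/dt = 0, so k_d L₀ e^(−k_d t) = k_2 D. Substituting D(t) from the Streeter–Phelps equation and solving for t gives
t_c = ln[(k_2/k_d)(1 − D₀(k_2−k_d)/(k_d L₀))] / (k_2−k_d).
Here k_2−k_d = 1.109 d⁻¹ and 1 − D₀(k_2−k_d)/(k_d L₀) = 1 − 0.912×1.109/(0.381×37.8) = 0.9298, so
t_c = ln(3.911 × 0.9298) / 1.109 = 1.291 / 1.109 = 1.164 d.
D_c = (k_d/k_2) L₀ e^(−k_d t_c) = (0.381/1.49) × 37.8 × e^(−0.381×1.164) = 0.2557 × 37.8 × 0.6418 = 6.203 mg/L.
x_c = v t_c = 1.20 m/s × 1.164 d × 86400 s/d = 120700 m ≈ 121 km.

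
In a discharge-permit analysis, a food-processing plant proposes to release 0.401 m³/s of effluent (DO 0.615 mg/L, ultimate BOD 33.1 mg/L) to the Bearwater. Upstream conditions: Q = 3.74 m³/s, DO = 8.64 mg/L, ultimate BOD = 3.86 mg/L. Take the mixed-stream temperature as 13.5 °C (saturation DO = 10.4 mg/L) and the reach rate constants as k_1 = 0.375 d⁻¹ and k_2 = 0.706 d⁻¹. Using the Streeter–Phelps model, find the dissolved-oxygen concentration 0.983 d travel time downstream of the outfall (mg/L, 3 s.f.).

Mixed DO = (3.74×8.64 + 0.401×0.615)/(3.74+0.401) = 32.56/4.141 = 7.863 mg/L.
Mixed L₀ = (3.74×3.86 + 0.401×33.1)/(4.141) = 27.71/4.141 = 6.691 mg/L.
Initial deficit D₀ = C_s − DO₀ = 10.4 − 7.863 = 2.537 mg/L.
D(0.983) = [0.375×6.691/(0.706−0.375)](e^(−0.375×0.983) − e^(−0.706×0.983)) + 2.537 e^(−0.706×0.983)
= 7.581 × (0.6917 − 0.4996) + 2.537 × 0.4996 = 2.724 mg/L.
DO = 10.4 − 2.724 = 7.676 mg/L.

DO ≈ 7.68 mg/L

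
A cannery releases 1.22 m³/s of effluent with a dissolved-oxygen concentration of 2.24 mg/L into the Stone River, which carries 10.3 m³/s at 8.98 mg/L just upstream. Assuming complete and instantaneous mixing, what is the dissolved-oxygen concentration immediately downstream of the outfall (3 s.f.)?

Flow-weighted mixing: C = (Q_r C_r + Q_w C_w)/(Q_r + Q_w)
= (10.3×8.98 + 1.22×2.24)/(10.3 + 1.22) = 95.23/11.52 = 8.266 mg/L.

8.27 mg/L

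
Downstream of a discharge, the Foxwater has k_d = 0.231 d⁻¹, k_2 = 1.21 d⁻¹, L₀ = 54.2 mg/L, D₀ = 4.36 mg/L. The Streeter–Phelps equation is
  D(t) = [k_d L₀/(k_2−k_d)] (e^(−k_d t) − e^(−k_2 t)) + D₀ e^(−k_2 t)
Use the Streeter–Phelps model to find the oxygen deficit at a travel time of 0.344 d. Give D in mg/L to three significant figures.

D ≈ 6.25 mg/L

k_d L₀/(k_2−k_d) = 0.231×54.2/(1.21−0.231) = 12.52/0.9790 = 12.79 mg/L.
e^(−k_d t) = e^(−0.231×0.3440) = 0.9236; e^(−k_2 t) = e^(−1.21×0.3440) = 0.6595.
D = 12.79 × (0.9236 − 0.6595) + 4.36 × 0.6595 = 3.377 + 2.876 = 6.253 mg/L.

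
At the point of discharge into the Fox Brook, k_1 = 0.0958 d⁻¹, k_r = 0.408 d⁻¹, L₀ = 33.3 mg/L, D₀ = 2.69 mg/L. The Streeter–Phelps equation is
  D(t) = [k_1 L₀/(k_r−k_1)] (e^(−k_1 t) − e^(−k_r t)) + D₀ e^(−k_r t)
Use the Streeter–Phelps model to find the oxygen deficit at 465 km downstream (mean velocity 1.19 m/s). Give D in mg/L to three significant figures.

Travel time t = x/v = 465 km / (1.19 m/s) = 465000 m / 1.19 m/s = 390800 s = 4.523 d.
k_1 L₀/(k_r−k_1) = 0.0958×33.3/(0.408−0.0958) = 3.190/0.3122 = 10.22 mg/L.
e^(−k_1 t) = e^(−0.0958×4.523) = 0.6484; e^(−k_r t) = e^(−0.408×4.523) = 0.1580.
D = 10.22 × (0.6484 − 0.1580) + 2.69 × 0.1580 = 5.011 + 0.4250 = 5.436 mg/L.

D ≈ 5.44 mg/L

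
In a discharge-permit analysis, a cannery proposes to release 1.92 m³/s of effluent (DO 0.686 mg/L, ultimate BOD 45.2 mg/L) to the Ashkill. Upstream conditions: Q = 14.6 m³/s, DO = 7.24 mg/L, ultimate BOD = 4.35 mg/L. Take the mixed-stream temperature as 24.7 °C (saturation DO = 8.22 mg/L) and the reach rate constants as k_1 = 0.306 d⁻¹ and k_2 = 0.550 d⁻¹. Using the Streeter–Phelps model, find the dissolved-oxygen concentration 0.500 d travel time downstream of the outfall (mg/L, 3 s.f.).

Mixed DO = (14.6×7.24 + 1.92×0.686)/(14.6+1.92) = 107.0/16.52 = 6.478 mg/L.
Mixed L₀ = (14.6×4.35 + 1.92×45.2)/(16.52) = 150.3/16.52 = 9.098 mg/L.
Initial deficit D₀ = C_s − DO₀ = 8.22 − 6.478 = 1.742 mg/L.
D(0.500) = [0.306×9.098/(0.550−0.306)](e^(−0.306×0.500) − e^(−0.550×0.500)) + 1.742 e^(−0.550×0.500)
= 11.41 × (0.8581 − 0.7596) + 1.742 × 0.7596 = 2.447 mg/L.
DO = 8.22 − 2.447 = 5.773 mg/L.

DO ≈ 5.77 mg/L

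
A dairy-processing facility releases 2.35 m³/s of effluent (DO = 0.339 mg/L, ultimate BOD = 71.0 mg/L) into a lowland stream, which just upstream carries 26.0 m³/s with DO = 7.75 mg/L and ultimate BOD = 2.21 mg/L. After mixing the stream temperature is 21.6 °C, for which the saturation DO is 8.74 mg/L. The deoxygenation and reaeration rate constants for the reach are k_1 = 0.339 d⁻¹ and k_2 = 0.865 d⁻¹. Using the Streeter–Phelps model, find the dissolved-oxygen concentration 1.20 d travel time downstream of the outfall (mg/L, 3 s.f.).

DO ≈ 6.58 mg/L

Mixed DO = (26.0×7.75 + 2.35×0.339)/(26.0+2.35) = 202.3/28.35 = 7.136 mg/L.
Mixed L₀ = (26.0×2.21 + 2.35×71.0)/(28.35) = 224.3/28.35 = 7.912 mg/L.
Initial deficit D₀ = C_s − DO₀ = 8.74 − 7.136 = 1.604 mg/L.
D(1.20) = [0.339×7.912/(0.865−0.339)](e^(−0.339×1.20) − e^(−0.865×1.20)) + 1.604 e^(−0.865×1.20)
= 5.099 × (0.6658 − 0.3542) + 1.604 × 0.3542 = 2.157 mg/L.
DO = 8.74 − 2.157 = 6.583 mg/L.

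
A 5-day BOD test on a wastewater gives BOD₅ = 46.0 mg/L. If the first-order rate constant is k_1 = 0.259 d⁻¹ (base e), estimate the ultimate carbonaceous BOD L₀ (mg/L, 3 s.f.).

BOD₅ = L₀(1 − e^(−5k_1)) ⇒ L₀ = BOD₅ / (1 − e^(−5×0.259))
= 46.0 / (1 − 0.2739) = 46.0 / 0.7261 = 63.35 mg/L.

L₀ ≈ 63.4 mg/L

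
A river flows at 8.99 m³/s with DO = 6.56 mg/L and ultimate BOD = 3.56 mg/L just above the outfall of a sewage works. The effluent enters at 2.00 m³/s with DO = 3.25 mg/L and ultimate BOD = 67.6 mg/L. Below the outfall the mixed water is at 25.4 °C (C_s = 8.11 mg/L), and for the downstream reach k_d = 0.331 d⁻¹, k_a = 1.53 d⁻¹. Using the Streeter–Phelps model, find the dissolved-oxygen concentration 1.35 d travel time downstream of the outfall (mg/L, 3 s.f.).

DO ≈ 5.68 mg/L

Mixed DO = (8.99×6.56 + 2.00×3.25)/(8.99+2.00) = 65.47/10.99 = 5.958 mg/L.
Mixed L₀ = (8.99×3.56 + 2.00×67.6)/(10.99) = 167.2/10.99 = 15.21 mg/L.
Initial deficit D₀ = C_s − DO₀ = 8.11 − 5.958 = 2.152 mg/L.
D(1.35) = [0.331×15.21/(1.53−0.331)](e^(−0.331×1.35) − e^(−1.53×1.35)) + 2.152 e^(−1.53×1.35)
= 4.200 × (0.6396 − 0.1268) + 2.152 × 0.1268 = 2.427 mg/L.
DO = 8.11 − 2.427 = 5.683 mg/L.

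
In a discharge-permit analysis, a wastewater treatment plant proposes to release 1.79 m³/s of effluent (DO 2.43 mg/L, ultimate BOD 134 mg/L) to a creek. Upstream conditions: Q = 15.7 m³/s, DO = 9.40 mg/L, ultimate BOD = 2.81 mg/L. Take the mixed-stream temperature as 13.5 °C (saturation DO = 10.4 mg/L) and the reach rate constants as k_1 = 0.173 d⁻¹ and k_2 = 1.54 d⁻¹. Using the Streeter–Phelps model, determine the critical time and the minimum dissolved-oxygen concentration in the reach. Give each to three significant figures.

Mixed DO = (15.7×9.40 + 1.79×2.43)/(15.7+1.79) = 151.9/17.49 = 8.687 mg/L.
Mixed L₀ = (15.7×2.81 + 1.79×134)/(17.49) = 284.0/17.49 = 16.24 mg/L.
Initial deficit D₀ = C_s − DO₀ = 10.4 − 8.687 = 1.713 mg/L.
t_c = (1/1.367) ln[(1.54/0.173)(1 − 1.713×1.367/(0.173×16.24))] = 0.7315 × ln(1.479) = 0.2864 d.
D_c = (0.173/1.54) × 16.24 × e^(−0.173×0.2864) = 0.1123 × 16.24 × 0.9517 = 1.736 mg/L.
Minimum DO = 10.4 − 1.736 = 8.664 mg/L.

t_c ≈ 0.286 d; minimum DO ≈ 8.66 mg/L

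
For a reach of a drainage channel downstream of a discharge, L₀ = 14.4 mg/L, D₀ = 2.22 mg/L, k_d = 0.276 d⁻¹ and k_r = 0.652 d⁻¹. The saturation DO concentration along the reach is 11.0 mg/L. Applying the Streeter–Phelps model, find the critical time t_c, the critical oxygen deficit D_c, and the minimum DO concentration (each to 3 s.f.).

At the critical point dD/dt = 0, so k_d L₀ e^(−k_d t) = k_r D. Substituting D(t) from the Streeter–Phelps equation and solving for t gives
t_c = ln[(k_r/k_d)(1 − D₀(k_r−k_d)/(k_d L₀))] / (k_r−k_d).
Here k_r−k_d = 0.3760 d⁻¹ and 1 − D₀(k_r−k_d)/(k_d L₀) = 1 − 2.22×0.3760/(0.276×14.4) = 0.7900, so
t_c = ln(2.362 × 0.7900) / 0.3760 = 0.6239 / 0.3760 = 1.659 d.
L(t_c) = L₀ e^(−k_d t_c) = 14.4 × 0.6326 = 9.109 mg/L, and at the critical point k_r D_c = k_d L, so D_c = (0.276/0.652) × 9.109 = 3.856 mg/L.
Minimum DO = C_s − D_c = 11.0 − 3.856 = 7.144 mg/L.

t_c ≈ 1.66 d; D_c ≈ 3.86 mg/L; min DO ≈ 7.14 mg/L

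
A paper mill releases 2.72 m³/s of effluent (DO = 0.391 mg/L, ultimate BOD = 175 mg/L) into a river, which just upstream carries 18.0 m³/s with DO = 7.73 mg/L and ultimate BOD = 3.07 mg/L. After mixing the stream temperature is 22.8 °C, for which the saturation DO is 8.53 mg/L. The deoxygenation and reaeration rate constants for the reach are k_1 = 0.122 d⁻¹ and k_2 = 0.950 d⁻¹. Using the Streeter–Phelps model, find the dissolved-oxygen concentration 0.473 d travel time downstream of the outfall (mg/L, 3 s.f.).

Mixed DO = (18.0×7.73 + 2.72×0.391)/(18.0+2.72) = 140.2/20.72 = 6.767 mg/L.
Mixed L₀ = (18.0×3.07 + 2.72×175)/(20.72) = 531.3/20.72 = 25.64 mg/L.
Initial deficit D₀ = C_s − DO₀ = 8.53 − 6.767 = 1.763 mg/L.
D(0.473) = [0.122×25.64/(0.950−0.122)](e^(−0.122×0.473) − e^(−0.950×0.473)) + 1.763 e^(−0.950×0.473)
= 3.778 × (0.9439 − 0.6380) + 1.763 × 0.6380 = 2.281 mg/L.
DO = 8.53 − 2.281 = 6.249 mg/L.

DO ≈ 6.25 mg/L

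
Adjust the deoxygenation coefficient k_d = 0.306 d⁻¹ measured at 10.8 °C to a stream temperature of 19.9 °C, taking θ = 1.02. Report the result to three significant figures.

k_d(T₂) = k_d(T₁) · θ^(T₂−T₁) = 0.306 × 1.02^(19.9−10.8)
= 0.306 × 1.02^9.10 = 0.306 × 1.197 = 0.3664 d⁻¹.

k_d ≈ 0.366 d⁻¹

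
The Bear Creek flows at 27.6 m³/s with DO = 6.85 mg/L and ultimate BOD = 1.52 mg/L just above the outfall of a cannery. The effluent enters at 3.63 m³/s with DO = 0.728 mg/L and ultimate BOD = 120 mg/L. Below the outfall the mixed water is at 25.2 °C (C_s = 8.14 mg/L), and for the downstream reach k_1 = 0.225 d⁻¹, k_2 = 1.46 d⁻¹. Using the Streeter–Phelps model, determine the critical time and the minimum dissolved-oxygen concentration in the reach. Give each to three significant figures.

t_c ≈ 0.488 d; minimum DO ≈ 6.03 mg/L

Mixed DO = (27.6×6.85 + 3.63×0.728)/(27.6+3.63) = 191.7/31.23 = 6.138 mg/L.
Mixed L₀ = (27.6×1.52 + 3.63×120)/(31.23) = 477.6/31.23 = 15.29 mg/L.
Initial deficit D₀ = C_s − DO₀ = 8.14 − 6.138 = 2.002 mg/L.
t_c = (1/1.235) ln[(1.46/0.225)(1 − 2.002×1.235/(0.225×15.29))] = 0.8097 × ln(1.827) = 0.4879 d.
D_c = (0.225/1.46) × 15.29 × e^(−0.225×0.4879) = 0.1541 × 15.29 × 0.8960 = 2.112 mg/L.
Minimum DO = 8.14 − 2.112 = 6.028 mg/L.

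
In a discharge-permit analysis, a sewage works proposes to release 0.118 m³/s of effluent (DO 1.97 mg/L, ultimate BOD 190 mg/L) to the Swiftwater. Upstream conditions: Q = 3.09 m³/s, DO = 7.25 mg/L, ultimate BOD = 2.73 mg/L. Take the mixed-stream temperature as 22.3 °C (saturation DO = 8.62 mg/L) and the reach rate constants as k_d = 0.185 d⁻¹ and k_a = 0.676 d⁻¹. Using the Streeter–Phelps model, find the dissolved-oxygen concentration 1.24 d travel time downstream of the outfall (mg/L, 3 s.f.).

DO ≈ 6.63 mg/L

Mixed DO = (3.09×7.25 + 0.118×1.97)/(3.09+0.118) = 22.63/3.208 = 7.056 mg/L.
Mixed L₀ = (3.09×2.73 + 0.118×190)/(3.208) = 30.86/3.208 = 9.618 mg/L.
Initial deficit D₀ = C_s − DO₀ = 8.62 − 7.056 = 1.564 mg/L.
D(1.24) = [0.185×9.618/(0.676−0.185)](e^(−0.185×1.24) − e^(−0.676×1.24)) + 1.564 e^(−0.676×1.24)
= 3.624 × (0.7950 − 0.4325) + 1.564 × 0.4325 = 1.990 mg/L.
DO = 8.62 − 1.990 = 6.630 mg/L.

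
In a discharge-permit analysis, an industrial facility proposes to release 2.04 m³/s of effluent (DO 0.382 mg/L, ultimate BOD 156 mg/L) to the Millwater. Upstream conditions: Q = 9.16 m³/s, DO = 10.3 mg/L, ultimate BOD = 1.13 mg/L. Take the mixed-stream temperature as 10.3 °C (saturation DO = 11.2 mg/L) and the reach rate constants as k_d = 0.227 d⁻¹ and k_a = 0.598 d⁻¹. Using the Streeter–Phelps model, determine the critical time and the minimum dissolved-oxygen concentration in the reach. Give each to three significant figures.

t_c ≈ 2.17 d; minimum DO ≈ 4.40 mg/L

Mixed DO = (9.16×10.3 + 2.04×0.382)/(9.16+2.04) = 95.13/11.20 = 8.494 mg/L.
Mixed L₀ = (9.16×1.13 + 2.04×156)/(11.20) = 328.6/11.20 = 29.34 mg/L.
Initial deficit D₀ = C_s − DO₀ = 11.2 − 8.494 = 2.706 mg/L.
t_c = (1/0.3710) ln[(0.598/0.227)(1 − 2.706×0.3710/(0.227×29.34))] = 2.695 × ln(2.237) = 2.170 d.
D_c = (0.227/0.598) × 29.34 × e^(−0.227×2.170) = 0.3796 × 29.34 × 0.6110 = 6.804 mg/L.
Minimum DO = 11.2 − 6.804 = 4.396 mg/L.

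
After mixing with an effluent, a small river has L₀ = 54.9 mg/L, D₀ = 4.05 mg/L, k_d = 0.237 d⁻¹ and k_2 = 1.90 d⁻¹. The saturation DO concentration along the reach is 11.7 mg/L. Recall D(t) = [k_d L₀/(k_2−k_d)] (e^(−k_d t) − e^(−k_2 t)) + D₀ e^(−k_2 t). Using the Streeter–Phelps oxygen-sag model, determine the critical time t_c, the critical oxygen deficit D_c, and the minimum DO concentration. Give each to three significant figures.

t_c = [1/(k_2−k_d)] ln[(k_2/k_d)(1 − D₀(k_2−k_d)/(k_d L₀))]
= [1/(1.90−0.237)] ln[(1.90/0.237)(1 − 4.05×1.663/(0.237×54.9))]
= (1/1.663) ln[8.017 × 0.4824] = 0.6013 × ln(3.867) = 0.6013 × 1.352 = 0.8133 d.
L(t_c) = L₀ e^(−k_d t_c) = 54.9 × 0.8247 = 45.28 mg/L, and at the critical point k_2 D_c = k_d L, so D_c = (0.237/1.90) × 45.28 = 5.648 mg/L.
Minimum DO = C_s − D_c = 11.7 − 5.648 = 6.052 mg/L.

t_c ≈ 0.813 d; D_c ≈ 5.65 mg/L; min DO ≈ 6.05 mg/L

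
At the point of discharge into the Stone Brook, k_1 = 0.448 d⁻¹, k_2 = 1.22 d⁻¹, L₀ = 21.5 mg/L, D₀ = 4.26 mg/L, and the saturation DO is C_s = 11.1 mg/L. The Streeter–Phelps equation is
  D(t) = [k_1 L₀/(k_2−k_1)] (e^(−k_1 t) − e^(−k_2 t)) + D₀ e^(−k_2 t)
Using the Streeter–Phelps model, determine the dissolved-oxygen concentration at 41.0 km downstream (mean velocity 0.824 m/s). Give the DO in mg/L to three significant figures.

Travel time t = x/v = 41.0 km / (0.824 m/s) = 41000 m / 0.824 m/s = 49760 s = 0.5759 d.
k_1 L₀/(k_2−k_1) = 0.448×21.5/(1.22−0.448) = 9.632/0.7720 = 12.48 mg/L.
e^(−k_1 t) = e^(−0.448×0.5759) = 0.7726; e^(−k_2 t) = e^(−1.22×0.5759) = 0.4953.
D = 12.48 × (0.7726 − 0.4953) + 4.26 × 0.4953 = 3.460 + 2.110 = 5.570 mg/L.
DO = C_s − D = 11.1 − 5.570 = 5.530 mg/L.

DO ≈ 5.53 mg/L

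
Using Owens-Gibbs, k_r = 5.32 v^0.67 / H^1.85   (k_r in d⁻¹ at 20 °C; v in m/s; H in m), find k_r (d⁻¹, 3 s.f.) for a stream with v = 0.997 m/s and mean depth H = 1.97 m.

k_r = 5.32 × 0.997^0.67 / 1.97^1.85 = 5.32 × 0.9980 / 3.506 = 1.515 d⁻¹.

k_r ≈ 1.51 d⁻¹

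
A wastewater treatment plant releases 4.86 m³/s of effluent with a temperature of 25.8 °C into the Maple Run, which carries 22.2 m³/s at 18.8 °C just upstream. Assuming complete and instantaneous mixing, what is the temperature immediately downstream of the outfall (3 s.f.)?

Flow-weighted mixing: C = (Q_r C_r + Q_w C_w)/(Q_r + Q_w)
= (22.2×18.8 + 4.86×25.8)/(22.2 + 4.86) = 542.7/27.06 = 20.06 °C.

20.1 °C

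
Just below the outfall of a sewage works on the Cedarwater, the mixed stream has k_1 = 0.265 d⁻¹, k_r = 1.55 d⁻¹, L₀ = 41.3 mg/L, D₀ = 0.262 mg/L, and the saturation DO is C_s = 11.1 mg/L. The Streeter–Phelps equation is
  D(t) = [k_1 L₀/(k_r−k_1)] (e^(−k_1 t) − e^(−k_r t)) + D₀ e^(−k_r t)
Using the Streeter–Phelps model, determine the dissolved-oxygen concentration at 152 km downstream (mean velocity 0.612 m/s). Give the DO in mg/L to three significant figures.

Travel time t = x/v = 152 km / (0.612 m/s) = 152000 m / 0.612 m/s = 248400 s = 2.875 d.
k_1 L₀/(k_r−k_1) = 0.265×41.3/(1.55−0.265) = 10.94/1.285 = 8.517 mg/L.
e^(−k_1 t) = e^(−0.265×2.875) = 0.4668; e^(−k_r t) = e^(−1.55×2.875) = 0.01161.
D = 8.517 × (0.4668 − 0.01161) + 0.262 × 0.01161 = 3.877 + 0.003043 = 3.880 mg/L.
DO = C_s − D = 11.1 − 3.880 = 7.220 mg/L.

DO ≈ 7.22 mg/L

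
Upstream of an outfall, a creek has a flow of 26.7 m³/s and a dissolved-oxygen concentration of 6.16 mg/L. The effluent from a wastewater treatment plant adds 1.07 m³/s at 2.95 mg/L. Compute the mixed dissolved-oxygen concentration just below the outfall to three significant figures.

6.04 mg/L

Flow-weighted mixing: C = (Q_r C_r + Q_w C_w)/(Q_r + Q_w)
= (26.7×6.16 + 1.07×2.95)/(26.7 + 1.07) = 167.6/27.77 = 6.036 mg/L.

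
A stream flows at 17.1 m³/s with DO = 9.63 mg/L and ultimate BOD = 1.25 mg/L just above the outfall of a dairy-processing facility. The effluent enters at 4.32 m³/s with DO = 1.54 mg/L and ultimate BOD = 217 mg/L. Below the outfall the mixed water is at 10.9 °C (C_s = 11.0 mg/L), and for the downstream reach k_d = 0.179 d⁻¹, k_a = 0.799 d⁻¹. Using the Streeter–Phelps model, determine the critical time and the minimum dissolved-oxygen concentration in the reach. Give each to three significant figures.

t_c ≈ 1.99 d; minimum DO ≈ 3.97 mg/L

Mixed DO = (17.1×9.63 + 4.32×1.54)/(17.1+4.32) = 171.3/21.42 = 7.998 mg/L.
Mixed L₀ = (17.1×1.25 + 4.32×217)/(21.42) = 958.8/21.42 = 44.76 mg/L.
Initial deficit D₀ = C_s − DO₀ = 11.0 − 7.998 = 3.002 mg/L.
t_c = (1/0.6200) ln[(0.799/0.179)(1 − 3.002×0.6200/(0.179×44.76))] = 1.613 × ln(3.427) = 1.987 d.
D_c = (0.179/0.799) × 44.76 × e^(−0.179×1.987) = 0.2240 × 44.76 × 0.7008 = 7.027 mg/L.
Minimum DO = 11.0 − 7.027 = 3.973 mg/L.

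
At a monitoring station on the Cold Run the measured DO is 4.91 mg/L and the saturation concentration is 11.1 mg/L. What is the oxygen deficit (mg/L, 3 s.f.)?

D = C_s − C = 11.1 − 4.91 = 6.19 mg/L.

D ≈ 6.19 mg/L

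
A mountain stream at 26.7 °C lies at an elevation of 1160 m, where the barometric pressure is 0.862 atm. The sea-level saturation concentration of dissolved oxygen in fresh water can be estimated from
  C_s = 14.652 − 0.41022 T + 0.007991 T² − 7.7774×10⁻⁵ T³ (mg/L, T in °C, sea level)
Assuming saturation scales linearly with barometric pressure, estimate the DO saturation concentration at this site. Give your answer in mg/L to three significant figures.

C_s ≈ 6.82 mg/L

At sea level: C_s = 14.652 − 0.41022×26.7 + 0.007991×26.7² − 7.7774×10⁻⁵×26.7³ = 7.915 mg/L.
Pressure correction: C_s' = 7.915 × 0.862 = 6.823 mg/L.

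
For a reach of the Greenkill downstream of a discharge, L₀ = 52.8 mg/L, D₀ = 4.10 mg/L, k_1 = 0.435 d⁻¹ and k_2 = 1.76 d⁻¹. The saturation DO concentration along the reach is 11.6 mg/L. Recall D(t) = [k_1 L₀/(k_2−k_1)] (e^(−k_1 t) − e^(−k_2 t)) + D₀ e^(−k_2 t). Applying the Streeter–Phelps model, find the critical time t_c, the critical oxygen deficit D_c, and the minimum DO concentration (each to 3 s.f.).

With k_2/k_1 = 4.046 and 1 − D₀(k_2−k_1)/(k_1 L₀) = 0.7635,
t_c = ln(4.046 × 0.7635) / (1.76 − 0.435) = ln(3.089) / 1.325 = 1.128/1.325 = 0.8512 d.
L(t_c) = L₀ e^(−k_1 t_c) = 52.8 × 0.6905 = 36.46 mg/L, and at the critical point k_2 D_c = k_1 L, so D_c = (0.435/1.76) × 36.46 = 9.012 mg/L.
Minimum DO = C_s − D_c = 11.6 − 9.012 = 2.588 mg/L.

t_c ≈ 0.851 d; D_c ≈ 9.01 mg/L; min DO ≈ 2.59 mg/L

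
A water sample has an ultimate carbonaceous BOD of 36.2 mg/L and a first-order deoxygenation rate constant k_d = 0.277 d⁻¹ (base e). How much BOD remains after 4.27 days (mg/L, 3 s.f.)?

L ≈ 11.1 mg/L

L_t = L₀ e^(−k_d t) = 36.2 × e^(−0.277×4.27) = 36.2 × 0.3064 = 11.09 mg/L.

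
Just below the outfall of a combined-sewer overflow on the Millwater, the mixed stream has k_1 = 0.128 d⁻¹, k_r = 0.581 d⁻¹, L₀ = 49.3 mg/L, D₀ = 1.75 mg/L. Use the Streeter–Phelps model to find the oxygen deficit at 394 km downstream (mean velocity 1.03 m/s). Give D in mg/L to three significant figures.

Travel time t = x/v = 394 km / (1.03 m/s) = 394000 m / 1.03 m/s = 382500 s = 4.427 d.
k_1 L₀/(k_r−k_1) = 0.128×49.3/(0.581−0.128) = 6.310/0.4530 = 13.93 mg/L.
e^(−k_1 t) = e^(−0.128×4.427) = 0.5674; e^(−k_r t) = e^(−0.581×4.427) = 0.07636.
D = 13.93 × (0.5674 − 0.07636) + 1.75 × 0.07636 = 6.840 + 0.1336 = 6.974 mg/L.

D ≈ 6.97 mg/L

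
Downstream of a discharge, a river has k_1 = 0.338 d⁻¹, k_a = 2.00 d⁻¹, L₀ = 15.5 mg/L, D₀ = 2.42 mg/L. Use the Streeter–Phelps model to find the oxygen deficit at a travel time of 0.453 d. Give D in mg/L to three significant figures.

D ≈ 2.41 mg/L

k_1 L₀/(k_a−k_1) = 0.338×15.5/(2.00−0.338) = 5.239/1.662 = 3.152 mg/L.
e^(−k_1 t) = e^(−0.338×0.4530) = 0.8580; e^(−k_a t) = e^(−2.00×0.4530) = 0.4041.
D = 3.152 × (0.8580 − 0.4041) + 2.42 × 0.4041 = 1.431 + 0.9780 = 2.409 mg/L.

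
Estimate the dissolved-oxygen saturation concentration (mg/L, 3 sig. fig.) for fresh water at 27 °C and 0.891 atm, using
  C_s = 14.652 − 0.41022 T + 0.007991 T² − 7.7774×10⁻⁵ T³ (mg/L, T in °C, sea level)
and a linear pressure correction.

C_s ≈ 7.01 mg/L

At sea level: C_s = 14.652 − 0.41022×27 + 0.007991×27² − 7.7774×10⁻⁵×27³ = 7.871 mg/L.
Pressure correction: C_s' = 7.871 × 0.891 = 7.013 mg/L.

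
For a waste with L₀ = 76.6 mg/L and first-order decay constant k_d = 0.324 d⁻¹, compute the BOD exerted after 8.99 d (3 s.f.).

y_t = L₀(1 − e^(−k_d t)) = 76.6 × (1 − e^(−0.324×8.99))
= 76.6 × (1 − 0.05433) = 76.6 × 0.9457 = 72.44 mg/L.

y ≈ 72.4 mg/L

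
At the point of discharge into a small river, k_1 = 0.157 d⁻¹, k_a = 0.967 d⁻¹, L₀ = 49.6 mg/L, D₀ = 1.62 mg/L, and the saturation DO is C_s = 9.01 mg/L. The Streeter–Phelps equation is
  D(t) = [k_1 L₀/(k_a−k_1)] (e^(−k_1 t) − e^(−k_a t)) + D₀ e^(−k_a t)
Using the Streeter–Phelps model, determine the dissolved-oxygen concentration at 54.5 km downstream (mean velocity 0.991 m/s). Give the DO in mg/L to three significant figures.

DO ≈ 4.63 mg/L

Travel time t = x/v = 54.5 km / (0.991 m/s) = 54500 m / 0.991 m/s = 54990 s = 0.6365 d.
k_1 L₀/(k_a−k_1) = 0.157×49.6/(0.967−0.157) = 7.787/0.8100 = 9.614 mg/L.
e^(−k_1 t) = e^(−0.157×0.6365) = 0.9049; e^(−k_a t) = e^(−0.967×0.6365) = 0.5404.
D = 9.614 × (0.9049 − 0.5404) + 1.62 × 0.5404 = 3.505 + 0.8754 = 4.380 mg/L.
DO = C_s − D = 9.01 − 4.380 = 4.630 mg/L.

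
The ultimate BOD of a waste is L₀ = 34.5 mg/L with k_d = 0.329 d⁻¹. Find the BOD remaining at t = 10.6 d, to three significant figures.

L ≈ 1.06 mg/L

L_t = L₀ e^(−k_d t) = 34.5 × e^(−0.329×10.6) = 34.5 × 0.03058 = 1.055 mg/L.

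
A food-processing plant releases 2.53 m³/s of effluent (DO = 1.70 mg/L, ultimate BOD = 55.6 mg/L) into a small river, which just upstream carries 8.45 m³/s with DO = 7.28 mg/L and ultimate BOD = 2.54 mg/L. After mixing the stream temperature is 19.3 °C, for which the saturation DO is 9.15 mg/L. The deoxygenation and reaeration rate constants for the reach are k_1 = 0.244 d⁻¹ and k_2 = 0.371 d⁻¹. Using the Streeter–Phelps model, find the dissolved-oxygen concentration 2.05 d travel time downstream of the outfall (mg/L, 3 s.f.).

DO ≈ 3.73 mg/L

Mixed DO = (8.45×7.28 + 2.53×1.70)/(8.45+2.53) = 65.82/10.98 = 5.994 mg/L.
Mixed L₀ = (8.45×2.54 + 2.53×55.6)/(10.98) = 162.1/10.98 = 14.77 mg/L.
Initial deficit D₀ = C_s − DO₀ = 9.15 − 5.994 = 3.156 mg/L.
D(2.05) = [0.244×14.77/(0.371−0.244)](e^(−0.244×2.05) − e^(−0.371×2.05)) + 3.156 e^(−0.371×2.05)
= 28.37 × (0.6064 − 0.4674) + 3.156 × 0.4674 = 5.418 mg/L.
DO = 9.15 − 5.418 = 3.732 mg/L.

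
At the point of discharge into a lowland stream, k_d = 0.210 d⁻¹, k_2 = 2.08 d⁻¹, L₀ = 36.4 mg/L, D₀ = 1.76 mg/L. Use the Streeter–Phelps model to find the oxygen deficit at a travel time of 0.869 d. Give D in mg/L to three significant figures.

k_d L₀/(k_2−k_d) = 0.210×36.4/(2.08−0.210) = 7.644/1.870 = 4.088 mg/L.
e^(−k_d t) = e^(−0.210×0.8690) = 0.8332; e^(−k_2 t) = e^(−2.08×0.8690) = 0.1641.
D = 4.088 × (0.8332 − 0.1641) + 1.76 × 0.1641 = 2.735 + 0.2887 = 3.024 mg/L.

D ≈ 3.02 mg/L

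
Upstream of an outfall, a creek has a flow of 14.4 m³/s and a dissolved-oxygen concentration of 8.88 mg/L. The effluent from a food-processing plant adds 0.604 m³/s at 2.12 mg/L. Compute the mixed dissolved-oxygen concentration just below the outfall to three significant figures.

8.61 mg/L

Flow-weighted mixing: C = (Q_r C_r + Q_w C_w)/(Q_r + Q_w)
= (14.4×8.88 + 0.604×2.12)/(14.4 + 0.604) = 129.2/15.00 = 8.608 mg/L.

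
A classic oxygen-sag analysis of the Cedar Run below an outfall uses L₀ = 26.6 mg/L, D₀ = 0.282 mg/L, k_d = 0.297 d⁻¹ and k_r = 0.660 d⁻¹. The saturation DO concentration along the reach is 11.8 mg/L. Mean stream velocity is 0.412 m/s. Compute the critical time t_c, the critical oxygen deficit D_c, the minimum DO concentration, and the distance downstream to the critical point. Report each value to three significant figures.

t_c ≈ 2.16 d; D_c ≈ 6.29 mg/L; min DO ≈ 5.51 mg/L; x_c ≈ 77.0 km

t_c = [1/(k_r−k_d)] ln[(k_r/k_d)(1 − D₀(k_r−k_d)/(k_d L₀))]
= [1/(0.660−0.297)] ln[(0.660/0.297)(1 − 0.282×0.3630/(0.297×26.6))]
= (1/0.3630) ln[2.222 × 0.9870] = 2.755 × ln(2.193) = 2.755 × 0.7855 = 2.164 d.
L(t_c) = L₀ e^(−k_d t_c) = 26.6 × 0.5259 = 13.99 mg/L, and at the critical point k_r D_c = k_d L, so D_c = (0.297/0.660) × 13.99 = 6.295 mg/L.
Minimum DO = C_s − D_c = 11.8 − 6.295 = 5.505 mg/L.
x_c = v t_c = 0.412 m/s × 2.164 d × 86400 s/d = 77020 m ≈ 77.0 km.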